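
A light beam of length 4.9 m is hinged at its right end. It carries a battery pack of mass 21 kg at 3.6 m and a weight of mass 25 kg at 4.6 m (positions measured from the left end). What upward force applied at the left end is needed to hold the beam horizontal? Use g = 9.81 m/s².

F ≈ 69.7 N

Take moments about the right end.
Battery pack: 21 × 9.81 = 206 N down at 3.6 m → arm 1.3 m, τ = 206 × 1.3 = 267.8 N·m counterclockwise.
Weight: 25 × 9.81 = 245.2 N down at 4.6 m → arm 0.3 m, τ = 245.2 × 0.3 = 73.56 N·m counterclockwise.
Net moment of the loads = 341.4 N·m counterclockwise.
The upward force F acts at the left end, arm 4.9 m, giving F × 4.9 clockwise.
Στ = 0 ⇒ F × 4.9 = 341.4 ⇒ F = 341.4 / 4.9 = 69.7 N.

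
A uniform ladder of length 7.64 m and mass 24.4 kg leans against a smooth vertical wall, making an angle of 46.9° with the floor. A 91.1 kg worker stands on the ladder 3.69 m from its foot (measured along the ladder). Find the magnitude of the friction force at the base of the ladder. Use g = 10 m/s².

Take moments about the foot of the ladder.
Ladder weight 24.4×10 = 244 N acts at 3.82 m along the ladder; its horizontal arm is 3.82·cos46.9° = 2.61 m → τ = 636.8 N·m clockwise.
Worker: 91.1×10 = 911 N at 3.69 m → arm 2.521 m → τ = 2297 N·m clockwise.
Wall normal N acts horizontally at the top; its moment arm is the height L sinθ = 7.64·sin46.9° = 5.578 m, counterclockwise.
Balancing moments: N × 5.578 = 2934, giving N = 526 N.
ΣFx = 0: friction at the foot balances the wall's push, so f = N_wall = 526 N.

f ≈ 526 N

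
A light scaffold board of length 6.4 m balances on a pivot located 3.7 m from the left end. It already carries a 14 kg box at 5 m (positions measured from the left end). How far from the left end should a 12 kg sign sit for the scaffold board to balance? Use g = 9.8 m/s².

x ≈ 2.18 m from the left end

About the pivot (at 3.7 m from the left end):
Box: 14 × 9.8 = 137.2 N down at 5 m → arm 1.3 m, τ = 137.2 × 1.3 = 178.4 N·m clockwise.
Net moment of existing loads = 178.4 N·m clockwise.
The sign weighs 12 × 9.8 = 117.6 N and must supply an equal counterclockwise moment, so its lever arm about the pivot is 178.4 / 117.6 = 1.52 m.
That puts it at 3.7 − 1.52 = 2.18 m from the left end.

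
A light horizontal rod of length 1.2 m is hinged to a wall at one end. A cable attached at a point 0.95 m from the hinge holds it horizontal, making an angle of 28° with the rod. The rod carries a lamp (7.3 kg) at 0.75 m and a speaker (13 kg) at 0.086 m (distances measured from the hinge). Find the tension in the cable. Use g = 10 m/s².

Choose the hinge as the axis so the unknown hinge reaction has zero arm there.
Lamp: 7.3 × 10 = 73 N down at 0.75 m → arm 0.75 m, τ = 73 × 0.75 = 54.75 N·m clockwise.
Speaker: 13 × 10 = 130 N down at 0.086 m → arm 0.086 m, τ = 130 × 0.086 = 11.18 N·m clockwise.
Total clockwise load moment = 65.93 N·m.
The cable tension T acts at 0.95 m; only its component perpendicular to the rod, T sinθ, produces torque. sin 28° = 0.4695.
Setting net torque to zero: T × 0.95 × 0.4695 = 65.93 → T = 65.93 / 0.446 = 148 N.

T ≈ 148 N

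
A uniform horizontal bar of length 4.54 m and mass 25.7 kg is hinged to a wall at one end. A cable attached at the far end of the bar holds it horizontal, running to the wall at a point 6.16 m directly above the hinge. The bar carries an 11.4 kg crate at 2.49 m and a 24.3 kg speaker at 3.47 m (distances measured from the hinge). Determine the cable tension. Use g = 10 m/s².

About the hinge:
Beam weight: 25.7 × 10 = 257 N down at 2.27 m → arm 2.27 m, τ = 257 × 2.27 = 583.4 N·m clockwise.
Crate: 11.4 × 10 = 114 N down at 2.49 m → arm 2.49 m, τ = 114 × 2.49 = 283.9 N·m clockwise.
Speaker: 24.3 × 10 = 243 N down at 3.47 m → arm 3.47 m, τ = 243 × 3.47 = 843.2 N·m clockwise.
Total clockwise load moment = 1710 N·m.
The cable tension T acts at 4.54 m; only its component perpendicular to the bar, T sinθ, produces torque. sinθ = h/√(h²+d²) = 6.16/√(6.16²+4.54²) = 0.805.
For rotational equilibrium, T × 4.54 × 0.805 = 1710, so T = 1710 / 3.655 = 468 N.

T ≈ 468 N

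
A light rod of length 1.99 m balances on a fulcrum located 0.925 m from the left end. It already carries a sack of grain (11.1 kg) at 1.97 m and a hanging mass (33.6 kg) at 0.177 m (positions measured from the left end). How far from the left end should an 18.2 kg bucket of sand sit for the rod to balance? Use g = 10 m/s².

Take moments about the fulcrum (at 0.925 m from the left end).
Sack of grain: 11.1 × 10 = 111 N down at 1.97 m → arm 1.045 m, τ = 111 × 1.045 = 116 N·m clockwise.
Hanging mass: 33.6 × 10 = 336 N down at 0.177 m → arm 0.748 m, τ = 336 × 0.748 = 251.3 N·m counterclockwise.
Net moment of existing loads = 135.3 N·m counterclockwise.
The bucket of sand weighs 18.2 × 10 = 182 N and must supply an equal clockwise moment, so its lever arm about the fulcrum is 135.3 / 182 = 0.743 m.
That puts it at 0.925 + 0.743 = 1.67 m from the left end.

x ≈ 1.67 m from the left end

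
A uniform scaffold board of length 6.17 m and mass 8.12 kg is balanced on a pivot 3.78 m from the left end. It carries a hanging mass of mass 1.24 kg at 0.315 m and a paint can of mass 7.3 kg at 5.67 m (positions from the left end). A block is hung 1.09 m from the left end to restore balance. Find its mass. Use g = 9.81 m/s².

About the pivot (at 3.78 m from the left end):
Beam weight: 8.12 × 9.81 = 79.66 N down at 3.085 m → arm 0.695 m, τ = 79.66 × 0.695 = 55.36 N·m counterclockwise.
Hanging mass: 1.24 × 9.81 = 12.16 N down at 0.315 m → arm 3.465 m, τ = 12.16 × 3.465 = 42.13 N·m counterclockwise.
Paint can: 7.3 × 9.81 = 71.61 N down at 5.67 m → arm 1.89 m, τ = 71.61 × 1.89 = 135.3 N·m clockwise.
Net moment of known loads = 37.81 N·m clockwise.
An unknown mass m at 1.09 m has arm 2.69 m; its moment is m·g·2.69 counterclockwise.
For rotational equilibrium, m × 9.81 × 2.69 = 37.81, so m = 37.81 / (9.81 × 2.69) = 1.43 kg.

m ≈ 1.43 kg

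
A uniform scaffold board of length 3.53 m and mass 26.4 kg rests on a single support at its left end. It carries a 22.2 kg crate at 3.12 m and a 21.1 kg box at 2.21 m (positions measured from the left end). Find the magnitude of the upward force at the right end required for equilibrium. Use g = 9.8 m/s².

Take moments about the left end.
Beam weight: 26.4 × 9.8 = 258.7 N down at 1.765 m → arm 1.765 m, τ = 258.7 × 1.765 = 456.6 N·m clockwise.
Crate: 22.2 × 9.8 = 217.6 N down at 3.12 m → arm 3.12 m, τ = 217.6 × 3.12 = 678.9 N·m clockwise.
Box: 21.1 × 9.8 = 206.8 N down at 2.21 m → arm 2.21 m, τ = 206.8 × 2.21 = 457 N·m clockwise.
Net moment of the loads = 1592 N·m clockwise.
The upward force F acts at the right end, arm 3.53 m, giving F × 3.53 counterclockwise.
Balancing moments: F × 3.53 = 1592, giving F = 1592 / 3.53 = 451 N.

F ≈ 451 N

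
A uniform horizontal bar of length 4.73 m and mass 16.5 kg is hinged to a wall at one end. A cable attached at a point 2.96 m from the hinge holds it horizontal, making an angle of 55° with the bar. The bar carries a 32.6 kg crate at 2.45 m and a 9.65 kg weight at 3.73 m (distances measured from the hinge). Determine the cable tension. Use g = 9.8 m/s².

T ≈ 626 N

Sum moments about the hinge (the unknown hinge reaction has zero arm there).
Beam weight: 16.5 × 9.8 = 161.7 N down at 2.365 m → arm 2.365 m, τ = 161.7 × 2.365 = 382.4 N·m clockwise.
Crate: 32.6 × 9.8 = 319.5 N down at 2.45 m → arm 2.45 m, τ = 319.5 × 2.45 = 782.8 N·m clockwise.
Weight: 9.65 × 9.8 = 94.57 N down at 3.73 m → arm 3.73 m, τ = 94.57 × 3.73 = 352.7 N·m clockwise.
Total clockwise load moment = 1518 N·m.
The cable tension T acts at 2.96 m; only its component perpendicular to the bar, T sinθ, produces torque. sin 55° = 0.8192.
For rotational equilibrium, T × 2.96 × 0.8192 = 1518, so T = 1518 / 2.425 = 626 N.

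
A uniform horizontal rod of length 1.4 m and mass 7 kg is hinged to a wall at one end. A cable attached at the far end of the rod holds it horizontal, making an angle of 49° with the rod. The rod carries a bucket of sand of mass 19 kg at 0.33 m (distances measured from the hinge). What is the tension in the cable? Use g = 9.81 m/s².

T ≈ 104 N

Taking torques about the hinge:
Beam weight: 7 × 9.81 = 68.67 N down at 0.7 m → arm 0.7 m, τ = 68.67 × 0.7 = 48.07 N·m clockwise.
Bucket of sand: 19 × 9.81 = 186.4 N down at 0.33 m → arm 0.33 m, τ = 186.4 × 0.33 = 61.51 N·m clockwise.
Total clockwise load moment = 109.6 N·m.
The cable tension T acts at 1.4 m; only its component perpendicular to the rod, T sinθ, produces torque. sin 49° = 0.7547.
Balancing moments: T × 1.4 × 0.7547 = 109.6, giving T = 109.6 / 1.057 = 104 N.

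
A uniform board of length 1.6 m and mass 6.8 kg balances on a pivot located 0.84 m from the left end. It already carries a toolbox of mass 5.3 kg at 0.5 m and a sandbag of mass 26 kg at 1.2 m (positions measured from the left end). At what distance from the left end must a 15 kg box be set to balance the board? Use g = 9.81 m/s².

x ≈ 0.354 m from the left end

Sum moments about the pivot (at 0.84 m from the left end) (the support reaction has zero arm there).
Beam weight: 6.8 × 9.81 = 66.71 N down at 0.8 m → arm 0.04 m, τ = 66.71 × 0.04 = 2.668 N·m counterclockwise.
Toolbox: 5.3 × 9.81 = 51.99 N down at 0.5 m → arm 0.34 m, τ = 51.99 × 0.34 = 17.68 N·m counterclockwise.
Sandbag: 26 × 9.81 = 255.1 N down at 1.2 m → arm 0.36 m, τ = 255.1 × 0.36 = 91.84 N·m clockwise.
Net moment of existing loads = 71.49 N·m clockwise.
The box weighs 15 × 9.81 = 147.2 N and must supply an equal counterclockwise moment, so its lever arm about the pivot is 71.49 / 147.2 = 0.486 m.
That puts it at 0.84 − 0.486 = 0.354 m from the left end.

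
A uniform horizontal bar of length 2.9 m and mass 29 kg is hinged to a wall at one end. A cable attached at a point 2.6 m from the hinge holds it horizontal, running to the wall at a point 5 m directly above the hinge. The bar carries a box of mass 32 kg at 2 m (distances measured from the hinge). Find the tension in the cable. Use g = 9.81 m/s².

T ≈ 451 N

Take moments about the hinge.
Beam weight: 29 × 9.81 = 284.5 N down at 1.45 m → arm 1.45 m, τ = 284.5 × 1.45 = 412.5 N·m clockwise.
Box: 32 × 9.81 = 313.9 N down at 2 m → arm 2 m, τ = 313.9 × 2 = 627.8 N·m clockwise.
Total clockwise load moment = 1040 N·m.
The cable tension T acts at 2.6 m; only its component perpendicular to the bar, T sinθ, produces torque. sinθ = h/√(h²+d²) = 5/√(5²+2.6²) = 0.8872.
Balancing moments: T × 2.6 × 0.8872 = 1040, giving T = 1040 / 2.307 = 451 N.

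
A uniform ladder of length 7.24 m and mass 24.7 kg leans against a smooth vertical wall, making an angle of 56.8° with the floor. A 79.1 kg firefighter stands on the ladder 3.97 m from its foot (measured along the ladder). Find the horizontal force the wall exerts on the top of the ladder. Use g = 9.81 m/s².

N_wall ≈ 358 N

Taking torques about the foot of the ladder:
Ladder weight 24.7×9.81 = 242.3 N acts at 3.62 m along the ladder; its horizontal arm is 3.62·cos56.8° = 1.982 m → τ = 480.2 N·m clockwise.
Firefighter: 79.1×9.81 = 776 N at 3.97 m → arm 2.174 m → τ = 1687 N·m clockwise.
Wall normal N acts horizontally at the top; its moment arm is the height L sinθ = 7.24·sin56.8° = 6.058 m, counterclockwise.
Στ = 0 ⇒ N × 6.058 = 2167 ⇒ N = 358 N.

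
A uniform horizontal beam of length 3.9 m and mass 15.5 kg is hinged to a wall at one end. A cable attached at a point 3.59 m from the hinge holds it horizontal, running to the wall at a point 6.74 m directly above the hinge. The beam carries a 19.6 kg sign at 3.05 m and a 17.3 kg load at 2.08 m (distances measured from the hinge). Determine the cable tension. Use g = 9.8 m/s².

Sum moments about the hinge (the unknown hinge reaction has zero arm there).
Beam weight: 15.5 × 9.8 = 151.9 N down at 1.95 m → arm 1.95 m, τ = 151.9 × 1.95 = 296.2 N·m clockwise.
Sign: 19.6 × 9.8 = 192.1 N down at 3.05 m → arm 3.05 m, τ = 192.1 × 3.05 = 585.9 N·m clockwise.
Load: 17.3 × 9.8 = 169.5 N down at 2.08 m → arm 2.08 m, τ = 169.5 × 2.08 = 352.6 N·m clockwise.
Total clockwise load moment = 1235 N·m.
The cable tension T acts at 3.59 m; only its component perpendicular to the beam, T sinθ, produces torque. sinθ = h/√(h²+d²) = 6.74/√(6.74²+3.59²) = 0.8826.
Balancing moments: T × 3.59 × 0.8826 = 1235, giving T = 1235 / 3.169 = 390 N.

T ≈ 390 N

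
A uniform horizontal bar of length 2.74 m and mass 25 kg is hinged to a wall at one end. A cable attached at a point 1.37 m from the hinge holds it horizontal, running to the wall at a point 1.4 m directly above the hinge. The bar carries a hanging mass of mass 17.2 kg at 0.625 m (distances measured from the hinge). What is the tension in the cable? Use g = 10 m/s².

Choose the hinge as the axis so the unknown hinge reaction has zero arm there.
Beam weight: 25 × 10 = 250 N down at 1.37 m → arm 1.37 m, τ = 250 × 1.37 = 342.5 N·m clockwise.
Hanging mass: 17.2 × 10 = 172 N down at 0.625 m → arm 0.625 m, τ = 172 × 0.625 = 107.5 N·m clockwise.
Total clockwise load moment = 450 N·m.
The cable tension T acts at 1.37 m; only its component perpendicular to the bar, T sinθ, produces torque. sinθ = h/√(h²+d²) = 1.4/√(1.4²+1.37²) = 0.7147.
Setting net torque to zero: T × 1.37 × 0.7147 = 450 → T = 450 / 0.9791 = 460 N.

T ≈ 460 N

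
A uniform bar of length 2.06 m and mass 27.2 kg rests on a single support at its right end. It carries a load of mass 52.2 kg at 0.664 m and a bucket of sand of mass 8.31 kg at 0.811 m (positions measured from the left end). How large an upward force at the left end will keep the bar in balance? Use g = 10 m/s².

F ≈ 540 N

Take moments about the right end.
Beam weight: 27.2 × 10 = 272 N down at 1.03 m → arm 1.03 m, τ = 272 × 1.03 = 280.2 N·m counterclockwise.
Load: 52.2 × 10 = 522 N down at 0.664 m → arm 1.396 m, τ = 522 × 1.396 = 728.7 N·m counterclockwise.
Bucket of sand: 8.31 × 10 = 83.1 N down at 0.811 m → arm 1.249 m, τ = 83.1 × 1.249 = 103.8 N·m counterclockwise.
Net moment of the loads = 1113 N·m counterclockwise.
The upward force F acts at the left end, arm 2.06 m, giving F × 2.06 clockwise.
Στ = 0 ⇒ F × 2.06 = 1113 ⇒ F = 1113 / 2.06 = 540 N.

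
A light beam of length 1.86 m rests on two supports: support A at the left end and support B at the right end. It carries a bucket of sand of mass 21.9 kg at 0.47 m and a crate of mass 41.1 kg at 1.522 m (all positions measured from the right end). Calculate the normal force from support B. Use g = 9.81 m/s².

R_B ≈ 234 N

Taking torques about support A:
Bucket of sand: 21.9 × 9.81 = 214.8 N down at 0.47 m → arm 1.39 m, τ = 214.8 × 1.39 = 298.6 N·m clockwise.
Crate: 41.1 × 9.81 = 403.2 N down at 1.522 m → arm 0.338 m, τ = 403.2 × 0.338 = 136.3 N·m clockwise.
Net load moment about support A = 434.9 N·m clockwise.
Reaction R at support B is upward at 0 m, arm 1.86 m → moment R × 1.86 counterclockwise.
Balancing moments: R × 1.86 = 434.9, giving R = 234 N.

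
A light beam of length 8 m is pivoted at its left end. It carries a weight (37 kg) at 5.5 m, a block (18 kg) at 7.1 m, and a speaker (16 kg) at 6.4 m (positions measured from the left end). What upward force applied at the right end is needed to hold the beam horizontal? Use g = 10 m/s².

Take moments about the left end.
Weight: 37 × 10 = 370 N down at 5.5 m → arm 5.5 m, τ = 370 × 5.5 = 2035 N·m clockwise.
Block: 18 × 10 = 180 N down at 7.1 m → arm 7.1 m, τ = 180 × 7.1 = 1278 N·m clockwise.
Speaker: 16 × 10 = 160 N down at 6.4 m → arm 6.4 m, τ = 160 × 6.4 = 1024 N·m clockwise.
Net moment of the loads = 4337 N·m clockwise.
The upward force F acts at the right end, arm 8 m, giving F × 8 counterclockwise.
Setting net torque to zero: F × 8 = 4337 → F = 4337 / 8 = 542 N.

F ≈ 542 N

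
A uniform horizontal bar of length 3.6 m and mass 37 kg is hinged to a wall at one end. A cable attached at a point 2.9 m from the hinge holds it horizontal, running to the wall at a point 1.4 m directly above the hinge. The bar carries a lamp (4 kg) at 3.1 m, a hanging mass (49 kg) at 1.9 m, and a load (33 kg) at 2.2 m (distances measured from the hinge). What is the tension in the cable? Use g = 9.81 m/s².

Taking torques about the hinge:
Beam weight: 37 × 9.81 = 363 N down at 1.8 m → arm 1.8 m, τ = 363 × 1.8 = 653.4 N·m clockwise.
Lamp: 4 × 9.81 = 39.24 N down at 3.1 m → arm 3.1 m, τ = 39.24 × 3.1 = 121.6 N·m clockwise.
Hanging mass: 49 × 9.81 = 480.7 N down at 1.9 m → arm 1.9 m, τ = 480.7 × 1.9 = 913.3 N·m clockwise.
Load: 33 × 9.81 = 323.7 N down at 2.2 m → arm 2.2 m, τ = 323.7 × 2.2 = 712.1 N·m clockwise.
Total clockwise load moment = 2400 N·m.
The cable tension T acts at 2.9 m; only its component perpendicular to the bar, T sinθ, produces torque. sinθ = h/√(h²+d²) = 1.4/√(1.4²+2.9²) = 0.4347.
Στ = 0 ⇒ T × 2.9 × 0.4347 = 2400 ⇒ T = 2400 / 1.261 = 1900 N.

T ≈ 1900 N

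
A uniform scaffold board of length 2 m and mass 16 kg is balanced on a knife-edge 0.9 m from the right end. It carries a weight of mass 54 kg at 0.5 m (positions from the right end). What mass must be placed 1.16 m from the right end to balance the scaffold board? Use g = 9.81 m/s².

m ≈ 76.9 kg

About the knife-edge (at 0.9 m from the right end):
Beam weight: 16 × 9.81 = 157 N down at 1 m → arm 0.1 m, τ = 157 × 0.1 = 15.7 N·m counterclockwise.
Weight: 54 × 9.81 = 529.7 N down at 0.5 m → arm 0.4 m, τ = 529.7 × 0.4 = 211.9 N·m clockwise.
Net moment of known loads = 196.2 N·m clockwise.
An unknown mass m at 1.16 m has arm 0.26 m; its moment is m·g·0.26 counterclockwise.
Setting net torque to zero: m × 9.81 × 0.26 = 196.2 → m = 196.2 / (9.81 × 0.26) = 76.9 kg.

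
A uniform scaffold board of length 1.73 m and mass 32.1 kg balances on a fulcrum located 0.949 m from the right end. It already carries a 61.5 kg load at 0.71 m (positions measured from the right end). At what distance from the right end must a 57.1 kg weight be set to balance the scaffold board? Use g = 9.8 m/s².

About the fulcrum (at 0.949 m from the right end):
Beam weight: 32.1 × 9.8 = 314.6 N down at 0.865 m → arm 0.084 m, τ = 314.6 × 0.084 = 26.43 N·m clockwise.
Load: 61.5 × 9.8 = 602.7 N down at 0.71 m → arm 0.239 m, τ = 602.7 × 0.239 = 144 N·m clockwise.
Net moment of existing loads = 170.4 N·m clockwise.
The weight weighs 57.1 × 9.8 = 559.6 N and must supply an equal counterclockwise moment, so its lever arm about the fulcrum is 170.4 / 559.6 = 0.305 m.
That puts it at 0.949 + 0.305 = 1.25 m from the right end.

x ≈ 1.25 m from the right end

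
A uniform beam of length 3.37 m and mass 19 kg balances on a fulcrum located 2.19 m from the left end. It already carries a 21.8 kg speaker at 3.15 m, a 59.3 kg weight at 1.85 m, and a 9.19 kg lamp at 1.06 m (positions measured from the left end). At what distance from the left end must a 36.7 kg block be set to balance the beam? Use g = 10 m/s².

Choose the fulcrum (at 2.19 m from the left end) as the axis so the support reaction has zero arm there.
Beam weight: 19 × 10 = 190 N down at 1.685 m → arm 0.505 m, τ = 190 × 0.505 = 95.95 N·m counterclockwise.
Speaker: 21.8 × 10 = 218 N down at 3.15 m → arm 0.96 m, τ = 218 × 0.96 = 209.3 N·m clockwise.
Weight: 59.3 × 10 = 593 N down at 1.85 m → arm 0.34 m, τ = 593 × 0.34 = 201.6 N·m counterclockwise.
Lamp: 9.19 × 10 = 91.9 N down at 1.06 m → arm 1.13 m, τ = 91.9 × 1.13 = 103.8 N·m counterclockwise.
Net moment of existing loads = 192 N·m counterclockwise.
The block weighs 36.7 × 10 = 367 N and must supply an equal clockwise moment, so its lever arm about the fulcrum is 192 / 367 = 0.523 m.
That puts it at 2.19 + 0.523 = 2.71 m from the left end.

x ≈ 2.71 m from the left end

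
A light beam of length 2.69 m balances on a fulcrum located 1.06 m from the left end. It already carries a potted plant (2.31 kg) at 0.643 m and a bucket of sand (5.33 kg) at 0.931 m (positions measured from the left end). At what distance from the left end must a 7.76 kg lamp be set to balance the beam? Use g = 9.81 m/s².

Choose the fulcrum (at 1.06 m from the left end) as the axis so the support reaction has zero arm there.
Potted plant: 2.31 × 9.81 = 22.66 N down at 0.643 m → arm 0.417 m, τ = 22.66 × 0.417 = 9.449 N·m counterclockwise.
Bucket of sand: 5.33 × 9.81 = 52.29 N down at 0.931 m → arm 0.129 m, τ = 52.29 × 0.129 = 6.745 N·m counterclockwise.
Net moment of existing loads = 16.19 N·m counterclockwise.
The lamp weighs 7.76 × 9.81 = 76.13 N and must supply an equal clockwise moment, so its lever arm about the fulcrum is 16.19 / 76.13 = 0.213 m.
That puts it at 1.06 + 0.213 = 1.27 m from the left end.

x ≈ 1.27 m from the left end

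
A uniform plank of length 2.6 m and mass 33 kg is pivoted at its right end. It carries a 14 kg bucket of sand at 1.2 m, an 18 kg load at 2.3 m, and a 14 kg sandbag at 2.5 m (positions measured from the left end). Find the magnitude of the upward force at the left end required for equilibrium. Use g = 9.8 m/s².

F ≈ 261 N

Taking torques about the right end:
Beam weight: 33 × 9.8 = 323.4 N down at 1.3 m → arm 1.3 m, τ = 323.4 × 1.3 = 420.4 N·m counterclockwise.
Bucket of sand: 14 × 9.8 = 137.2 N down at 1.2 m → arm 1.4 m, τ = 137.2 × 1.4 = 192.1 N·m counterclockwise.
Load: 18 × 9.8 = 176.4 N down at 2.3 m → arm 0.3 m, τ = 176.4 × 0.3 = 52.92 N·m counterclockwise.
Sandbag: 14 × 9.8 = 137.2 N down at 2.5 m → arm 0.1 m, τ = 137.2 × 0.1 = 13.72 N·m counterclockwise.
Net moment of the loads = 679.1 N·m counterclockwise.
The upward force F acts at the left end, arm 2.6 m, giving F × 2.6 clockwise.
For rotational equilibrium, F × 2.6 = 679.1, so F = 679.1 / 2.6 = 261 N.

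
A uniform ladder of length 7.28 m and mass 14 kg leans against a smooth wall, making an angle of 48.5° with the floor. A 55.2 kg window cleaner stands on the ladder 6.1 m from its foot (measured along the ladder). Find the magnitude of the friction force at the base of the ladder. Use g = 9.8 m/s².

f ≈ 462 N

Take moments about the foot of the ladder.
Ladder weight 14×9.8 = 137.2 N acts at 3.64 m along the ladder; its horizontal arm is 3.64·cos48.5° = 2.412 m → τ = 330.9 N·m clockwise.
Window cleaner: 55.2×9.8 = 541 N at 6.1 m → arm 4.042 m → τ = 2187 N·m clockwise.
Wall normal N acts horizontally at the top; its moment arm is the height L sinθ = 7.28·sin48.5° = 5.452 m, counterclockwise.
Setting net torque to zero: N × 5.452 = 2518 → N = 462 N.
ΣFx = 0: friction at the foot balances the wall's push, so f = N_wall = 462 N.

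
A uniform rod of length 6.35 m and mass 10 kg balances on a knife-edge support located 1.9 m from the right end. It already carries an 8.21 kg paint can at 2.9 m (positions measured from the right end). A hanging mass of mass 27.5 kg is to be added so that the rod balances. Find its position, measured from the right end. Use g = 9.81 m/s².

x ≈ 1.14 m from the right end

Sum moments about the knife-edge support (at 1.9 m from the right end) (the support reaction has zero arm there).
Beam weight: 10 × 9.81 = 98.1 N down at 3.175 m → arm 1.275 m, τ = 98.1 × 1.275 = 125.1 N·m counterclockwise.
Paint can: 8.21 × 9.81 = 80.54 N down at 2.9 m → arm 1 m, τ = 80.54 × 1 = 80.54 N·m counterclockwise.
Net moment of existing loads = 205.6 N·m counterclockwise.
The hanging mass weighs 27.5 × 9.81 = 269.8 N and must supply an equal clockwise moment, so its lever arm about the knife-edge support is 205.6 / 269.8 = 0.762 m.
That puts it at 1.9 − 0.762 = 1.14 m from the right end.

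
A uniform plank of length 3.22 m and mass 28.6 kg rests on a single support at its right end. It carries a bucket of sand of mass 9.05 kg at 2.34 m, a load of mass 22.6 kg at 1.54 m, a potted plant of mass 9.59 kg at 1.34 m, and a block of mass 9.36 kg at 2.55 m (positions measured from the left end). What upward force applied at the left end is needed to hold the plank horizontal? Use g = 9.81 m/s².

Take moments about the right end.
Beam weight: 28.6 × 9.81 = 280.6 N down at 1.61 m → arm 1.61 m, τ = 280.6 × 1.61 = 451.8 N·m counterclockwise.
Bucket of sand: 9.05 × 9.81 = 88.78 N down at 2.34 m → arm 0.88 m, τ = 88.78 × 0.88 = 78.13 N·m counterclockwise.
Load: 22.6 × 9.81 = 221.7 N down at 1.54 m → arm 1.68 m, τ = 221.7 × 1.68 = 372.5 N·m counterclockwise.
Potted plant: 9.59 × 9.81 = 94.08 N down at 1.34 m → arm 1.88 m, τ = 94.08 × 1.88 = 176.9 N·m counterclockwise.
Block: 9.36 × 9.81 = 91.82 N down at 2.55 m → arm 0.67 m, τ = 91.82 × 0.67 = 61.52 N·m counterclockwise.
Net moment of the loads = 1141 N·m counterclockwise.
The upward force F acts at the left end, arm 3.22 m, giving F × 3.22 clockwise.
Setting net torque to zero: F × 3.22 = 1141 → F = 1141 / 3.22 = 354 N.

F ≈ 354 N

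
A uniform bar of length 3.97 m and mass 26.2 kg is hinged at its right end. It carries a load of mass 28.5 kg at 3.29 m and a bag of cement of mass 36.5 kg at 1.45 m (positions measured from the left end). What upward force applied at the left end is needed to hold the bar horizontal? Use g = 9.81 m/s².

About the right end:
Beam weight: 26.2 × 9.81 = 257 N down at 1.985 m → arm 1.985 m, τ = 257 × 1.985 = 510.1 N·m counterclockwise.
Load: 28.5 × 9.81 = 279.6 N down at 3.29 m → arm 0.68 m, τ = 279.6 × 0.68 = 190.1 N·m counterclockwise.
Bag of cement: 36.5 × 9.81 = 358.1 N down at 1.45 m → arm 2.52 m, τ = 358.1 × 2.52 = 902.4 N·m counterclockwise.
Net moment of the loads = 1603 N·m counterclockwise.
The upward force F acts at the left end, arm 3.97 m, giving F × 3.97 clockwise.
For rotational equilibrium, F × 3.97 = 1603, so F = 1603 / 3.97 = 404 N.

F ≈ 404 N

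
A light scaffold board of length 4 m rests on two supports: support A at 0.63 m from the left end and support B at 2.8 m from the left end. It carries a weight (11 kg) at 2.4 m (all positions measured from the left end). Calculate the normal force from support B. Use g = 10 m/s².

About support A:
Weight: 11 × 10 = 110 N down at 2.4 m → arm 1.77 m, τ = 110 × 1.77 = 194.7 N·m clockwise.
Net load moment about support A = 194.7 N·m clockwise.
Reaction R at support B is upward at 2.8 m, arm 2.17 m → moment R × 2.17 counterclockwise.
For rotational equilibrium, R × 2.17 = 194.7, so R = 89.7 N.

R_B ≈ 89.7 N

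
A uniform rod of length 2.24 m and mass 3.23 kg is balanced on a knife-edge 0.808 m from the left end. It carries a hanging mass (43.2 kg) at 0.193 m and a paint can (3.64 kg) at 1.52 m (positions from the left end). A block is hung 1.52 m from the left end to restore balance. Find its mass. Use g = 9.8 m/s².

Choose the knife-edge (at 0.808 m from the left end) as the axis so the support reaction has zero arm there.
Beam weight: 3.23 × 9.8 = 31.65 N down at 1.12 m → arm 0.312 m, τ = 31.65 × 0.312 = 9.875 N·m clockwise.
Hanging mass: 43.2 × 9.8 = 423.4 N down at 0.193 m → arm 0.615 m, τ = 423.4 × 0.615 = 260.4 N·m counterclockwise.
Paint can: 3.64 × 9.8 = 35.67 N down at 1.52 m → arm 0.712 m, τ = 35.67 × 0.712 = 25.4 N·m clockwise.
Net moment of known loads = 225.1 N·m counterclockwise.
An unknown mass m at 1.52 m has arm 0.712 m; its moment is m·g·0.712 clockwise.
Στ = 0 ⇒ m × 9.8 × 0.712 = 225.1 ⇒ m = 225.1 / (9.8 × 0.712) = 32.3 kg.

m ≈ 32.3 kg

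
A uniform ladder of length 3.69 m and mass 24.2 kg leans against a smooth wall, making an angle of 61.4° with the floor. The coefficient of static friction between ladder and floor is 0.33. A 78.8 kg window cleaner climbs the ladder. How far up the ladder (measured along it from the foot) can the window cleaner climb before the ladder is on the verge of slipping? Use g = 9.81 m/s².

d ≈ 2.35 m

Take moments about the foot of the ladder.
Ladder weight 24.2×9.81 = 237.4 N acts at 1.845 m along the ladder; its horizontal arm is 1.845·cos61.4° = 0.8832 m → τ = 209.7 N·m clockwise.
Window cleaner weight 78.8×9.81 = 773 N at distance d → arm d·cos61.4° → τ = 773·d·0.4787 clockwise.
Wall normal N at the top has arm L sinθ = 3.24 m counterclockwise, so Στ = 0 gives N·3.24 = 209.7 + 370·d.
ΣFy = 0 ⇒ N_floor = 1010 N, so the maximum friction is μ_s·N_floor = 0.33×1010 = 333.3 N. ΣFx = 0 ⇒ N_wall = f, so at the slipping point N = 333.3 N.
Substituting: 333.3×3.24 = 209.7 + 370·d ⇒ d = (1080 − 209.7) / 370 = 2.35 m.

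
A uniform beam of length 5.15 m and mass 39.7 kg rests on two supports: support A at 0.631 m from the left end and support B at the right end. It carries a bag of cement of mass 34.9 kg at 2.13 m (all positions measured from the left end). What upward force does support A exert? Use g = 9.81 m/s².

R_A ≈ 451 N

Taking torques about support B:
Beam weight: 39.7 × 9.81 = 389.5 N down at 2.575 m → arm 2.575 m, τ = 389.5 × 2.575 = 1003 N·m counterclockwise.
Bag of cement: 34.9 × 9.81 = 342.4 N down at 2.13 m → arm 3.02 m, τ = 342.4 × 3.02 = 1034 N·m counterclockwise.
Net load moment about support B = 2037 N·m counterclockwise.
Reaction R at support A is upward at 0.631 m, arm 4.519 m → moment R × 4.519 clockwise.
For rotational equilibrium, R × 4.519 = 2037, so R = 451 N.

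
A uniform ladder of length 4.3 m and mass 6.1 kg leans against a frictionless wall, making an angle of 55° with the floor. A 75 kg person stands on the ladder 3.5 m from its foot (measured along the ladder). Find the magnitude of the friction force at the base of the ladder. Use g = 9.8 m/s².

f ≈ 440 N

Taking torques about the foot of the ladder:
Ladder weight 6.1×9.8 = 59.78 N acts at 2.15 m along the ladder; its horizontal arm is 2.15·cos55° = 1.233 m → τ = 73.71 N·m clockwise.
Person: 75×9.8 = 735 N at 3.5 m → arm 2.008 m → τ = 1476 N·m clockwise.
Wall normal N acts horizontally at the top; its moment arm is the height L sinθ = 4.3·sin55° = 3.522 m, counterclockwise.
Balancing moments: N × 3.522 = 1550, giving N = 440 N.
ΣFx = 0: friction at the foot balances the wall's push, so f = N_wall = 440 N.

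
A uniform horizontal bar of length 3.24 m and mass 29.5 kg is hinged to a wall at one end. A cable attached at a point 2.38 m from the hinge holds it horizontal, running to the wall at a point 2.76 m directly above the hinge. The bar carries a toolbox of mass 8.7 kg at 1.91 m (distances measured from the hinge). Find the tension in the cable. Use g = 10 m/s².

Choose the hinge as the axis so the unknown hinge reaction has zero arm there.
Beam weight: 29.5 × 10 = 295 N down at 1.62 m → arm 1.62 m, τ = 295 × 1.62 = 477.9 N·m clockwise.
Toolbox: 8.7 × 10 = 87 N down at 1.91 m → arm 1.91 m, τ = 87 × 1.91 = 166.2 N·m clockwise.
Total clockwise load moment = 644.1 N·m.
The cable tension T acts at 2.38 m; only its component perpendicular to the bar, T sinθ, produces torque. sinθ = h/√(h²+d²) = 2.76/√(2.76²+2.38²) = 0.7573.
Στ = 0 ⇒ T × 2.38 × 0.7573 = 644.1 ⇒ T = 644.1 / 1.802 = 357 N.

T ≈ 357 N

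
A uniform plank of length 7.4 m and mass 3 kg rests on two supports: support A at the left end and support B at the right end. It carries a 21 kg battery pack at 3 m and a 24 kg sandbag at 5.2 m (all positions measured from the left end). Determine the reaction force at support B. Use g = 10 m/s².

Sum moments about support A (its reaction then has zero moment arm).
Beam weight: 3 × 10 = 30 N down at 3.7 m → arm 3.7 m, τ = 30 × 3.7 = 111 N·m clockwise.
Battery pack: 21 × 10 = 210 N down at 3 m → arm 3 m, τ = 210 × 3 = 630 N·m clockwise.
Sandbag: 24 × 10 = 240 N down at 5.2 m → arm 5.2 m, τ = 240 × 5.2 = 1248 N·m clockwise.
Net load moment about support A = 1989 N·m clockwise.
Reaction R at support B is upward at 7.4 m, arm 7.4 m → moment R × 7.4 counterclockwise.
Στ = 0 ⇒ R × 7.4 = 1989 ⇒ R = 269 N.

R_B ≈ 269 N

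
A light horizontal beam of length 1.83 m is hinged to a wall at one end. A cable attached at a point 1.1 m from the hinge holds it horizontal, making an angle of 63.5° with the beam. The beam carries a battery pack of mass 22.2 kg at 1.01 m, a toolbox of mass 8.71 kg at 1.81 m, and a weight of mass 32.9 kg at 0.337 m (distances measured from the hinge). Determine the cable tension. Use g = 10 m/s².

T ≈ 501 N

Sum moments about the hinge (the unknown hinge reaction has zero arm there).
Battery pack: 22.2 × 10 = 222 N down at 1.01 m → arm 1.01 m, τ = 222 × 1.01 = 224.2 N·m clockwise.
Toolbox: 8.71 × 10 = 87.1 N down at 1.81 m → arm 1.81 m, τ = 87.1 × 1.81 = 157.7 N·m clockwise.
Weight: 32.9 × 10 = 329 N down at 0.337 m → arm 0.337 m, τ = 329 × 0.337 = 110.9 N·m clockwise.
Total clockwise load moment = 492.8 N·m.
The cable tension T acts at 1.1 m; only its component perpendicular to the beam, T sinθ, produces torque. sin 63.5° = 0.8949.
Balancing moments: T × 1.1 × 0.8949 = 492.8, giving T = 492.8 / 0.9844 = 501 N.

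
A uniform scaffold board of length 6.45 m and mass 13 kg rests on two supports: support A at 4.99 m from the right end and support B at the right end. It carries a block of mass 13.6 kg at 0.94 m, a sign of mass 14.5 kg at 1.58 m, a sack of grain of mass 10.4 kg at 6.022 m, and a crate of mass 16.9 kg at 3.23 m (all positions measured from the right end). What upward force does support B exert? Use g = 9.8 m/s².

R_B ≈ 288 N

Choose support A as the axis so its reaction then has zero moment arm.
Beam weight: 13 × 9.8 = 127.4 N down at 3.225 m → arm 1.765 m, τ = 127.4 × 1.765 = 224.9 N·m clockwise.
Block: 13.6 × 9.8 = 133.3 N down at 0.94 m → arm 4.05 m, τ = 133.3 × 4.05 = 539.9 N·m clockwise.
Sign: 14.5 × 9.8 = 142.1 N down at 1.58 m → arm 3.41 m, τ = 142.1 × 3.41 = 484.6 N·m clockwise.
Sack of grain: 10.4 × 9.8 = 101.9 N down at 6.022 m → arm 1.032 m, τ = 101.9 × 1.032 = 105.2 N·m counterclockwise.
Crate: 16.9 × 9.8 = 165.6 N down at 3.23 m → arm 1.76 m, τ = 165.6 × 1.76 = 291.5 N·m clockwise.
Net load moment about support A = 1436 N·m clockwise.
Reaction R at support B is upward at 0 m, arm 4.99 m → moment R × 4.99 counterclockwise.
Setting net torque to zero: R × 4.99 = 1436 → R = 288 N.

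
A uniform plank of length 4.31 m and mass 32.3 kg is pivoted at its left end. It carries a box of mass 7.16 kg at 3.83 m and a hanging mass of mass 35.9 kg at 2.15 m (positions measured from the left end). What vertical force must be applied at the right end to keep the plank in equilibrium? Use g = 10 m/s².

Take moments about the left end.
Beam weight: 32.3 × 10 = 323 N down at 2.155 m → arm 2.155 m, τ = 323 × 2.155 = 696.1 N·m clockwise.
Box: 7.16 × 10 = 71.6 N down at 3.83 m → arm 3.83 m, τ = 71.6 × 3.83 = 274.2 N·m clockwise.
Hanging mass: 35.9 × 10 = 359 N down at 2.15 m → arm 2.15 m, τ = 359 × 2.15 = 771.9 N·m clockwise.
Net moment of the loads = 1742 N·m clockwise.
The upward force F acts at the right end, arm 4.31 m, giving F × 4.31 counterclockwise.
Στ = 0 ⇒ F × 4.31 = 1742 ⇒ F = 1742 / 4.31 = 404 N.

F ≈ 404 N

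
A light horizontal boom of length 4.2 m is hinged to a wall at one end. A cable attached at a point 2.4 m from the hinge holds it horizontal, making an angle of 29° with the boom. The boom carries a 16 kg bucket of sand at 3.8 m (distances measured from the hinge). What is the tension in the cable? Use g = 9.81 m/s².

T ≈ 513 N

About the hinge:
Bucket of sand: 16 × 9.81 = 157 N down at 3.8 m → arm 3.8 m, τ = 157 × 3.8 = 596.6 N·m clockwise.
Total clockwise load moment = 596.6 N·m.
The cable tension T acts at 2.4 m; only its component perpendicular to the boom, T sinθ, produces torque. sin 29° = 0.4848.
Balancing moments: T × 2.4 × 0.4848 = 596.6, giving T = 596.6 / 1.164 = 513 N.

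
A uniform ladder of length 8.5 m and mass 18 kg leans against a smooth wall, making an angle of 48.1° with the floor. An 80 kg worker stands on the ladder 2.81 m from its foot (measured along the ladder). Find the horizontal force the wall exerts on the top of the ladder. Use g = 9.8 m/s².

Taking torques about the foot of the ladder:
Ladder weight 18×9.8 = 176.4 N acts at 4.25 m along the ladder; its horizontal arm is 4.25·cos48.1° = 2.838 m → τ = 500.6 N·m clockwise.
Worker: 80×9.8 = 784 N at 2.81 m → arm 1.877 m → τ = 1472 N·m clockwise.
Wall normal N acts horizontally at the top; its moment arm is the height L sinθ = 8.5·sin48.1° = 6.327 m, counterclockwise.
For rotational equilibrium, N × 6.327 = 1973, so N = 312 N.

N_wall ≈ 312 N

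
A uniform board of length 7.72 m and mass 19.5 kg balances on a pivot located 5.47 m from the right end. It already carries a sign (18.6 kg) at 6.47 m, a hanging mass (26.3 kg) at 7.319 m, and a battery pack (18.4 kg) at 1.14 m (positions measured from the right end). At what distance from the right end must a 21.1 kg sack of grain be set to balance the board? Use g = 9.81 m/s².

x ≈ 7.55 m from the right end

Taking torques about the pivot (at 5.47 m from the right end):
Beam weight: 19.5 × 9.81 = 191.3 N down at 3.86 m → arm 1.61 m, τ = 191.3 × 1.61 = 308 N·m clockwise.
Sign: 18.6 × 9.81 = 182.5 N down at 6.47 m → arm 1 m, τ = 182.5 × 1 = 182.5 N·m counterclockwise.
Hanging mass: 26.3 × 9.81 = 258 N down at 7.319 m → arm 1.849 m, τ = 258 × 1.849 = 477 N·m counterclockwise.
Battery pack: 18.4 × 9.81 = 180.5 N down at 1.14 m → arm 4.33 m, τ = 180.5 × 4.33 = 781.6 N·m clockwise.
Net moment of existing loads = 430.1 N·m clockwise.
The sack of grain weighs 21.1 × 9.81 = 207 N and must supply an equal counterclockwise moment, so its lever arm about the pivot is 430.1 / 207 = 2.08 m.
That puts it at 5.47 + 2.08 = 7.55 m from the right end.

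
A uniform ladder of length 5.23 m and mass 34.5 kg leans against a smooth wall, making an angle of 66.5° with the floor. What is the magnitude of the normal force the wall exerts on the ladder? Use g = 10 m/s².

About the foot of the ladder:
Ladder weight 34.5×10 = 345 N acts at 2.615 m along the ladder; its horizontal arm is 2.615·cos66.5° = 1.043 m → τ = 359.8 N·m clockwise.
Wall normal N acts horizontally at the top; its moment arm is the height L sinθ = 5.23·sin66.5° = 4.796 m, counterclockwise.
For rotational equilibrium, N × 4.796 = 359.8, so N = 75 N.

N_wall ≈ 75 N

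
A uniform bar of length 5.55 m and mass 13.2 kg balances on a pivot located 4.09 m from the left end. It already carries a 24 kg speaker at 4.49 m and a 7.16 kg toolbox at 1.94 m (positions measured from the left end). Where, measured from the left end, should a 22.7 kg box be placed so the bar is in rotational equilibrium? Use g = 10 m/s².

x ≈ 5.11 m from the left end

About the pivot (at 4.09 m from the left end):
Beam weight: 13.2 × 10 = 132 N down at 2.775 m → arm 1.315 m, τ = 132 × 1.315 = 173.6 N·m counterclockwise.
Speaker: 24 × 10 = 240 N down at 4.49 m → arm 0.4 m, τ = 240 × 0.4 = 96 N·m clockwise.
Toolbox: 7.16 × 10 = 71.6 N down at 1.94 m → arm 2.15 m, τ = 71.6 × 2.15 = 153.9 N·m counterclockwise.
Net moment of existing loads = 231.5 N·m counterclockwise.
The box weighs 22.7 × 10 = 227 N and must supply an equal clockwise moment, so its lever arm about the pivot is 231.5 / 227 = 1.02 m.
That puts it at 4.09 + 1.02 = 5.11 m from the left end.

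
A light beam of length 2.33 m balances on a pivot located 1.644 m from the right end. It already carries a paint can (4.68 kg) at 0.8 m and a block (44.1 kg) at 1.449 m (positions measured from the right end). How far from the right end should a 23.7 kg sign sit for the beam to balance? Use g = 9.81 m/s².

Choose the pivot (at 1.644 m from the right end) as the axis so the support reaction has zero arm there.
Paint can: 4.68 × 9.81 = 45.91 N down at 0.8 m → arm 0.844 m, τ = 45.91 × 0.844 = 38.75 N·m clockwise.
Block: 44.1 × 9.81 = 432.6 N down at 1.449 m → arm 0.195 m, τ = 432.6 × 0.195 = 84.36 N·m clockwise.
Net moment of existing loads = 123.1 N·m clockwise.
The sign weighs 23.7 × 9.81 = 232.5 N and must supply an equal counterclockwise moment, so its lever arm about the pivot is 123.1 / 232.5 = 0.529 m.
That puts it at 1.644 + 0.529 = 2.17 m from the right end.

x ≈ 2.17 m from the right end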